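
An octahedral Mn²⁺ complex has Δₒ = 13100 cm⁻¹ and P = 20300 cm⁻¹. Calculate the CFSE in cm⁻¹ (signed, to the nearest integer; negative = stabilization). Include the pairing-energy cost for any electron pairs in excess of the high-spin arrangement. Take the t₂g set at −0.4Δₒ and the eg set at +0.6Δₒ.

Group 7 minus oxidation state +2 gives a d⁵ configuration for Mn²⁺.
Since Δₒ = 13100 cm⁻¹ < P = 20300 cm⁻¹, the complex adopts the high-spin configuration.
Filling d⁵ accordingly: t₂g³ eg².
Orbital CFSE = 0.0Δₒ = 0.0 × 13100 = 0 cm⁻¹.
High-spin has no excess pairs, so no pairing correction applies.

0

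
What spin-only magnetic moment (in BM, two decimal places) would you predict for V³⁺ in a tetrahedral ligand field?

2.83 BM

Group 5 minus oxidation state +3 gives a d² configuration for V³⁺.
With tetrahedral geometry the complex is necessarily high-spin.
Configuration: e² t₂⁰ → 2 unpaired electrons.
μ(spin-only) = √[2(2+2)] = √8 ≈ 2.83 BM.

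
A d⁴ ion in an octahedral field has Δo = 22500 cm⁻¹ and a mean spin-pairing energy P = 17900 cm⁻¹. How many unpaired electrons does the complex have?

Since Δo = 22500 cm⁻¹ > P = 17900 cm⁻¹, the complex adopts the low-spin configuration.
Configuration: t2g^4 e_g^0.
Unpaired electrons: 2.

2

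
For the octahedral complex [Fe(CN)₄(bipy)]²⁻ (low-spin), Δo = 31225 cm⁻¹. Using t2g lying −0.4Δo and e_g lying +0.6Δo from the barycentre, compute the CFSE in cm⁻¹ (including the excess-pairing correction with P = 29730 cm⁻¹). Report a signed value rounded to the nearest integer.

Ligand charges: 4×(-1) from CN⁻ and 1×(+0) from bipy sum to -4; with overall charge -2, Fe is +2.
Fe²⁺: group 8, so d-count = 8 − 2 = 6.
Configuration: t2g^6 e_g^0.
CFSE(orbital) = 6×(-0.4Δo) + 0×(0.6Δo) = -2.4Δo; with Δo = 31225 cm⁻¹ that is -74940 cm⁻¹.
Pairing penalty: 3 pairs vs 1 in the high-spin reference → 2 extra × P = 59460 cm⁻¹.
Net CFSE = -74940 + 59460 = -15480 cm⁻¹.

-15480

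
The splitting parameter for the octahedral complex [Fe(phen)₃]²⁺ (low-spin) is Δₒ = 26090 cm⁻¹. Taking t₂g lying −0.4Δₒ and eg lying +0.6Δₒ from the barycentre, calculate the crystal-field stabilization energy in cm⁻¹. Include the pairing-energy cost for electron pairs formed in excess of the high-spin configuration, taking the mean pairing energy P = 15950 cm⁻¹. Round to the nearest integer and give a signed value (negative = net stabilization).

phen is neutral, so the +2 overall charge sits on Fe: oxidation state +2.
Group 8 minus oxidation state +2 gives a d⁶ configuration for Fe²⁺.
Electron filling gives t₂g⁶ eg⁰.
Orbital CFSE = 6(-0.4) + 0(0.6) = -2.4Δₒ = -2.4 × 26090 = -62616 cm⁻¹.
Pairing penalty: 3 pairs vs 1 in the high-spin reference → 2 extra × P = 31900 cm⁻¹.
Net CFSE = -62616 + 31900 = -30716 cm⁻¹.

-30716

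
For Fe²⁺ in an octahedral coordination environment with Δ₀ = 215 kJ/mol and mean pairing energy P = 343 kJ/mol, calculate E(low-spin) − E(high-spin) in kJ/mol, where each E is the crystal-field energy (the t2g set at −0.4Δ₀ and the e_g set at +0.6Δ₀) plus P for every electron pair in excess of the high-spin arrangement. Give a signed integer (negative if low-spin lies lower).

256

Fe²⁺: group 8, so d-count = 8 − 2 = 6.
High-spin: t2g^4 e_g^2, CFSE = -0.4Δ₀ = -86 kJ/mol.
For low-spin the configuration is t2g^6 e_g^0: orbital energy -2.4 × 215 = -516 kJ/mol, and 2 additional pairs relative to high-spin add 686 kJ/mol, giving 170 kJ/mol.
E(LS) − E(HS) = 170 − (-86) = 256 kJ/mol.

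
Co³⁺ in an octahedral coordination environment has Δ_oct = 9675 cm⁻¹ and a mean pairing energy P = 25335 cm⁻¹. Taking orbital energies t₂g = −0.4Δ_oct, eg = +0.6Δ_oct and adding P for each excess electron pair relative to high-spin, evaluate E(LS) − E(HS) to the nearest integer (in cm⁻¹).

Group 9 minus oxidation state +3 gives a d⁶ configuration for Co³⁺.
High-spin: t₂g⁴ eg², CFSE = -0.4Δ_oct = -3870 cm⁻¹.
Low-spin: t₂g⁶ eg⁰, orbital CFSE = -2.4Δ_oct = -23220 cm⁻¹; plus 2 excess pairs × P = +50670 cm⁻¹; total 27450 cm⁻¹.
Thus E(LS) − E(HS) = 31320 cm⁻¹.

31320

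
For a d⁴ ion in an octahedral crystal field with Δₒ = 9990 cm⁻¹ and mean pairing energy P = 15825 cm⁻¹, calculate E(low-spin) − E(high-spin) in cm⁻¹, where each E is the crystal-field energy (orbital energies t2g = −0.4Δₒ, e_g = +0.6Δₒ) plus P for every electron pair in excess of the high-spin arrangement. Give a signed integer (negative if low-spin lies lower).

5835

High-spin d⁴ fills as t2g^3 e_g^1 with CFSE 3(−0.4) + 1(+0.6) = -0.6Δₒ = -5994 cm⁻¹.
For low-spin the configuration is t2g^4 e_g^0: orbital energy -1.6 × 9990 = -15984 cm⁻¹, and 1 additional pair relative to high-spin adds 15825 cm⁻¹, giving -159 cm⁻¹.
Thus E(LS) − E(HS) = 5835 cm⁻¹.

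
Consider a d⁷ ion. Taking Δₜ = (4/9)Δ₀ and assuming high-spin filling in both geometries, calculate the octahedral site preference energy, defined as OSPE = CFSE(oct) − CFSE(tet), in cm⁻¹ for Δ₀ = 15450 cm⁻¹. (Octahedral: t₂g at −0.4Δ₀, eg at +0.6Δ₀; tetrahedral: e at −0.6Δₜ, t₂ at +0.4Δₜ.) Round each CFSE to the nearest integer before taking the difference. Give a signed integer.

-4120

In an octahedral site d⁷ (HS) is t₂g⁵ eg², giving CFSE(oct) = -0.8Δ₀ = -12360 cm⁻¹.
In a tetrahedral site the filling is e⁴ t₂³: CFSE(tet) = -1.2Δₜ = -1.2 × (4/9)(15450) = -8240 cm⁻¹.
OSPE = CFSE(oct) − CFSE(tet) = -12360 − (-8240) = -4120 cm⁻¹.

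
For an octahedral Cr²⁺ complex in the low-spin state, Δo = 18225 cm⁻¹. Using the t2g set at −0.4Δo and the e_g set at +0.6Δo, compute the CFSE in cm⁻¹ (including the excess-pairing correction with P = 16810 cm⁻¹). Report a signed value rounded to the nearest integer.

Group 6 minus oxidation state +2 gives a d⁴ configuration for Cr²⁺.
Configuration: t2g^4 e_g^0.
Orbital CFSE = 4(-0.4) + 0(0.6) = -1.6Δo = -1.6 × 18225 = -29160 cm⁻¹.
Relative to high-spin t2g^3 e_g^1 (0 paired), the low-spin configuration has 1 additional pair, contributing +1 × 16810 = +16810 cm⁻¹.
Combining: -29160 + 16810 = -12350 cm⁻¹.

-12350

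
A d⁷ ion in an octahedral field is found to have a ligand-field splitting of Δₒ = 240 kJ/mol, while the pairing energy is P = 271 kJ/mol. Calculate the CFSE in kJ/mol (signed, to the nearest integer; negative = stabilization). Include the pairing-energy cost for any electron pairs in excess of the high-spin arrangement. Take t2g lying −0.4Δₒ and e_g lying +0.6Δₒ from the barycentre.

-192

Here Δₒ < P (240 < 271), so the high-spin state is favoured.
Configuration: t2g^5 e_g^2.
Orbital CFSE = -0.8Δₒ = -0.8 × 240 = -192 kJ/mol.
High-spin has no excess pairs, so no pairing correction applies.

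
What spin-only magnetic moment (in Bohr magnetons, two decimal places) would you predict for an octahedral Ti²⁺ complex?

Ti sits in group 4; removing 2 electrons leaves Ti²⁺ with 4 − 2 = 2 d electrons.
For octahedral d² the high- and low-spin configurations coincide.
Configuration: t2g^2 e_g^0 → 2 unpaired electrons.
μ(spin-only) = √[2(2+2)] = √8 ≈ 2.83 Bohr magnetons.

2.83 Bohr magnetons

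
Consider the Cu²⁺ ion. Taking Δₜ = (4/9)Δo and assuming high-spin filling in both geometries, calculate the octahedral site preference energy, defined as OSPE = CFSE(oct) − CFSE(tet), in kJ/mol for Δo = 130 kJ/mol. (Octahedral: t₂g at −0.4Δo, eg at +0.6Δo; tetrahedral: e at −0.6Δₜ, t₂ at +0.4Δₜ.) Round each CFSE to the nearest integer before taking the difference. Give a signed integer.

-55

Cu²⁺: group 11, so d-count = 11 − 2 = 9.
In an octahedral site d⁹ (HS) is t₂g⁶ eg³, giving CFSE(oct) = -0.6Δo = -78 kJ/mol.
Tetrahedral: e⁴ t₂⁵, CFSE = 4(−0.6) + 5(+0.4) = -0.4Δₜ = -0.4 × (4/9) × 130 = -23 kJ/mol.
Subtracting, OSPE = -78 − (-23) = -55 kJ/mol.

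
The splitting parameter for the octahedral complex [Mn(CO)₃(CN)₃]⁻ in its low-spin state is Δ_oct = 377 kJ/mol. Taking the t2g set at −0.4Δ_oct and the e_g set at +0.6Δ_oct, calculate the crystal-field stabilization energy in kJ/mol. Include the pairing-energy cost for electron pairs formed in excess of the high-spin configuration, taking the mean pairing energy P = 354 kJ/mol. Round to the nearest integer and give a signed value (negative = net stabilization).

Ligand charges: 3×(+0) from CO and 3×(-1) from CN⁻ sum to -3; with overall charge -1, Mn is +2.
Mn²⁺: group 7, so d-count = 7 − 2 = 5.
The d⁵ electrons fill as t2g^5 e_g^0.
Orbital CFSE = 5(-0.4) + 0(0.6) = -2.0Δ_oct = -2.0 × 377 = -754 kJ/mol.
Relative to high-spin t2g^3 e_g^2 (0 paired), the low-spin configuration has 2 additional pairs, contributing +2 × 354 = +708 kJ/mol.
Overall CFSE = -754 + 708 = -46 kJ/mol.

-46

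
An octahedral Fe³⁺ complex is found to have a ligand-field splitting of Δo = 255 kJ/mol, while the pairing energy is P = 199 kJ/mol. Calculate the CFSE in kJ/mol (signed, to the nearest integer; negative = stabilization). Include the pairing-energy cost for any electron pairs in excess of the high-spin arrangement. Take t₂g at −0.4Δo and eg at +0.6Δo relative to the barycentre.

-112

Fe is in group 8, so Fe³⁺ is d⁵ (8 − 3 = 5).
Since Δo = 255 kJ/mol > P = 199 kJ/mol, the complex adopts the low-spin configuration.
Configuration: t₂g⁵ eg⁰.
Orbital CFSE = -2.0Δo = -2.0 × 255 = -510 kJ/mol.
Excess pairs vs high-spin: 2 − 0 = 2; pairing cost = +398 kJ/mol.
Net CFSE = -510 + 398 = -112 kJ/mol.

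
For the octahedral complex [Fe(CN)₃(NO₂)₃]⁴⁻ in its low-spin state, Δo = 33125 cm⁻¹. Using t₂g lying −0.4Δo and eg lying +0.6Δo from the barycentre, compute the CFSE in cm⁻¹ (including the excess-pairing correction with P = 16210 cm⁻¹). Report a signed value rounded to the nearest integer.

Ligand charges: 3×(-1) from CN⁻ and 3×(-1) from NO₂⁻ sum to -6; with overall charge -4, Fe is +2.
Fe²⁺: group 8, so d-count = 8 − 2 = 6.
The d⁶ electrons fill as t₂g⁶ eg⁰.
Orbital CFSE = 6(-0.4) + 0(0.6) = -2.4Δo = -2.4 × 33125 = -79500 cm⁻¹.
Pairing penalty: 3 pairs vs 1 in the high-spin reference → 2 extra × P = 32420 cm⁻¹.
Net CFSE = -79500 + 32420 = -47080 cm⁻¹.

-47080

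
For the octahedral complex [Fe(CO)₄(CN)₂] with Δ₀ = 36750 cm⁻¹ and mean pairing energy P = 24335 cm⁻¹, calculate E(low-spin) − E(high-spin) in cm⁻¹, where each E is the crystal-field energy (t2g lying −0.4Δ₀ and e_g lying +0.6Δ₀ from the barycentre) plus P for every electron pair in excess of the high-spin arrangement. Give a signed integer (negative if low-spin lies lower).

-24830

Ligand charges: 4×(+0) from CO and 2×(-1) from CN⁻ sum to -2; with overall charge +0, Fe is +2.
Fe is in group 8, so Fe²⁺ is d⁶ (8 − 2 = 6).
High-spin: t2g^4 e_g^2, CFSE = -0.4Δ₀ = -14700 cm⁻¹.
Low-spin: t2g^6 e_g^0, orbital CFSE = -2.4Δ₀ = -88200 cm⁻¹; plus 2 excess pairs × P = +48670 cm⁻¹; total -39530 cm⁻¹.
E(LS) − E(HS) = -39530 − (-14700) = -24830 cm⁻¹.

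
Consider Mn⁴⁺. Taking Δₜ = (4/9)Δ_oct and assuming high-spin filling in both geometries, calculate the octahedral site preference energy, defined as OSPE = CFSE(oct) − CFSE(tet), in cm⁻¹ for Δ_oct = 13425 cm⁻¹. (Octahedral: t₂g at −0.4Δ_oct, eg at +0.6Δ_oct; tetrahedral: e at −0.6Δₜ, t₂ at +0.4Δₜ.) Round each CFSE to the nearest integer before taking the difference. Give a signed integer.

Mn⁴⁺: group 7, so d-count = 7 − 4 = 3.
In an octahedral site d³ (HS) is t2g^3 e_g^0, giving CFSE(oct) = -1.2Δ_oct = -16110 cm⁻¹.
In a tetrahedral site the filling is e^2 t2^1: CFSE(tet) = -0.8Δₜ = -0.8 × (4/9)(13425) = -4773 cm⁻¹.
Subtracting, OSPE = -16110 − (-4773) = -11337 cm⁻¹.

-11337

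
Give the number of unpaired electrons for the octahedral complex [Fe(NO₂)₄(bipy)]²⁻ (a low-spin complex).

0

Ligand charges: 4×(-1) from NO₂⁻ and 1×(+0) from bipy sum to -4; with overall charge -2, Fe is +2.
Fe²⁺: group 8, so d-count = 8 − 2 = 6.
Configuration: t₂g⁶ eg⁰, giving 0 unpaired electrons.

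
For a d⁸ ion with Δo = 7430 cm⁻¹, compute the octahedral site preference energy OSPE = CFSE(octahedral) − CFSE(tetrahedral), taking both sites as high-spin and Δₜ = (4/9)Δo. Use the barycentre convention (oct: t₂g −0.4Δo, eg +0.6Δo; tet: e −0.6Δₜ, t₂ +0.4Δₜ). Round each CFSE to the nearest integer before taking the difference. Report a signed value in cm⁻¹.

Octahedral high-spin t₂g⁶ eg²: CFSE = -1.2 × 7430 = -8916 cm⁻¹.
Tetrahedral: e⁴ t₂⁴, CFSE = 4(−0.6) + 4(+0.4) = -0.8Δₜ = -0.8 × (4/9) × 7430 = -2642 cm⁻¹.
Subtracting, OSPE = -8916 − (-2642) = -6274 cm⁻¹.

-6274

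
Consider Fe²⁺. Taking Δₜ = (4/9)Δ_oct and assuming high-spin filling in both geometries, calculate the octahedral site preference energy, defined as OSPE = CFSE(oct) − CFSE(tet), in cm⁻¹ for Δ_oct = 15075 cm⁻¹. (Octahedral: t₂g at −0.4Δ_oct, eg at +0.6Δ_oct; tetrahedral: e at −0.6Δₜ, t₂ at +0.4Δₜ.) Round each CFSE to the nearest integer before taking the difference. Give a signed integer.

Fe is in group 8, so Fe²⁺ is d⁶ (8 − 2 = 6).
Octahedral high-spin t₂g⁴ eg²: CFSE = -0.4 × 15075 = -6030 cm⁻¹.
In a tetrahedral site the filling is e³ t₂³: CFSE(tet) = -0.6Δₜ = -0.6 × (4/9)(15075) = -4020 cm⁻¹.
OSPE = -6030 − (-4020) = -2010 cm⁻¹.

-2010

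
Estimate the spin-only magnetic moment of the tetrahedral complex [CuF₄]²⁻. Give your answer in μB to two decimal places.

Each F⁻ contributes -1; 4 × (-1) = -4. With overall charge -2, Cu is in the +2 oxidation state.
Cu²⁺: group 11, so d-count = 11 − 2 = 9.
Tetrahedral splitting is small, so the complex is high-spin.
Configuration: e^4 t2^5 → 1 unpaired electron.
μ(spin-only) = √[1(1+2)] = √3 ≈ 1.73 μB.

1.73 μB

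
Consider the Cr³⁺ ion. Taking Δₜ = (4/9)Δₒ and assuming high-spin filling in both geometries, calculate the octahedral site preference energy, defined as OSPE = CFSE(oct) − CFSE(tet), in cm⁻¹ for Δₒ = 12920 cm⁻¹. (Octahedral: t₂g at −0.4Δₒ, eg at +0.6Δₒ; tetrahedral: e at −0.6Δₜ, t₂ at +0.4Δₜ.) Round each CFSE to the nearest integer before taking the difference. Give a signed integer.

Cr sits in group 6; removing 3 electrons leaves Cr³⁺ with 6 − 3 = 3 d electrons.
Octahedral (high-spin): t₂g³ eg⁰, CFSE = 3(−0.4) + 0(+0.6) = -1.2Δₒ = -1.2 × 12920 = -15504 cm⁻¹.
In a tetrahedral site the filling is e² t₂¹: CFSE(tet) = -0.8Δₜ = -0.8 × (4/9)(12920) = -4594 cm⁻¹.
OSPE = CFSE(oct) − CFSE(tet) = -15504 − (-4594) = -10910 cm⁻¹.

-10910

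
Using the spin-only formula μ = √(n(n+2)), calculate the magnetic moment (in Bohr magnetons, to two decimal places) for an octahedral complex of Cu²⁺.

Cu is in group 11, so Cu²⁺ is d⁹ (11 − 2 = 9).
For octahedral d⁹ the high- and low-spin configurations coincide.
Configuration: t₂g⁶ eg³ → 1 unpaired electron.
μ(spin-only) = √[1(1+2)] = √3 ≈ 1.73 Bohr magnetons.

1.73 Bohr magnetons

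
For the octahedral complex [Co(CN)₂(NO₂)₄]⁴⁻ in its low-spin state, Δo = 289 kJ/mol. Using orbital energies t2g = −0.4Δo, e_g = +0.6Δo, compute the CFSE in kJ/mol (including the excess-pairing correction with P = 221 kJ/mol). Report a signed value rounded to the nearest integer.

-299

Ligand charges: 2×(-1) from CN⁻ and 4×(-1) from NO₂⁻ sum to -6; with overall charge -4, Co is +2.
Co is in group 9, so Co²⁺ is d⁷ (9 − 2 = 7).
The d⁷ electrons fill as t2g^6 e_g^1.
The orbital stabilization is -1.8Δo = -1.8 × 289 = -520 kJ/mol.
High-spin d⁷ would be t2g^5 e_g^2 with 2 pairs; low-spin has 3, so 1 excess pair costs +1P = +221 kJ/mol.
Net CFSE = -520 + 221 = -299 kJ/mol.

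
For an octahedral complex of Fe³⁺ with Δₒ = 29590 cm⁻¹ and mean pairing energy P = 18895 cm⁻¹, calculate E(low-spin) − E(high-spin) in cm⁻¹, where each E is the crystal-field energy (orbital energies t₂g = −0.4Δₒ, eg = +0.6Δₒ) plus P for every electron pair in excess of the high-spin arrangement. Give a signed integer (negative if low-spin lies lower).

Group 8 minus oxidation state +3 gives a d⁵ configuration for Fe³⁺.
High-spin d⁵ fills as t₂g³ eg² with CFSE 3(−0.4) + 2(+0.6) = 0.0Δₒ = 0 cm⁻¹.
Low-spin t₂g⁵ eg⁰ gives -2.0Δₒ = -59180 cm⁻¹, but forming 2 extra pairs costs 2P = 37790 cm⁻¹, so E(LS) = -59180 + 37790 = -21390 cm⁻¹.
E(LS) − E(HS) = -21390 − (0) = -21390 cm⁻¹.

-21390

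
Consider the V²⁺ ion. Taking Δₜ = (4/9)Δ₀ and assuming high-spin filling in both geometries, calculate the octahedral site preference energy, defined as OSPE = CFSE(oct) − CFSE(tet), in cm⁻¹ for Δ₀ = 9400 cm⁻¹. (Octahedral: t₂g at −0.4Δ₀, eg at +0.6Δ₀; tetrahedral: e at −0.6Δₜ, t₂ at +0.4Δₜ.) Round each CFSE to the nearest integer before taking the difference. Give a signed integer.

V is in group 5, so V²⁺ is d³ (5 − 2 = 3).
Octahedral high-spin t2g^3 e_g^0: CFSE = -1.2 × 9400 = -11280 cm⁻¹.
Tetrahedral: e^2 t2^1, CFSE = 2(−0.6) + 1(+0.4) = -0.8Δₜ = -0.8 × (4/9) × 9400 = -3342 cm⁻¹.
OSPE = CFSE(oct) − CFSE(tet) = -11280 − (-3342) = -7938 cm⁻¹.

-7938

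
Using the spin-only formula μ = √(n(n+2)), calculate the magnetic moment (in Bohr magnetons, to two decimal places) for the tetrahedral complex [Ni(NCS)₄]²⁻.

Each NCS⁻ contributes -1; 4 × (-1) = -4. With overall charge -2, Ni is in the +2 oxidation state.
Ni sits in group 10; removing 2 electrons leaves Ni²⁺ with 10 − 2 = 8 d electrons.
With tetrahedral geometry the complex is necessarily high-spin.
Configuration: e⁴ t₂⁴ → 2 unpaired electrons.
μ(spin-only) = √[2(2+2)] = √8 ≈ 2.83 Bohr magnetons.

2.83 Bohr magnetons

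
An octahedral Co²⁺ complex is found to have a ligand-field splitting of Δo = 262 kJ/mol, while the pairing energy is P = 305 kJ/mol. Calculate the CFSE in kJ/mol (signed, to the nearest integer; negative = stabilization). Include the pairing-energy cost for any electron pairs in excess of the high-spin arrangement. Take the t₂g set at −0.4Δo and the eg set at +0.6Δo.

Group 9 minus oxidation state +2 gives a d⁷ configuration for Co²⁺.
Δo < P, so pairing is avoided: the ground state is high-spin.
That gives t₂g⁵ eg².
Orbital CFSE = -0.8Δo = -0.8 × 262 = -210 kJ/mol.
High-spin has no excess pairs, so no pairing correction applies.

-210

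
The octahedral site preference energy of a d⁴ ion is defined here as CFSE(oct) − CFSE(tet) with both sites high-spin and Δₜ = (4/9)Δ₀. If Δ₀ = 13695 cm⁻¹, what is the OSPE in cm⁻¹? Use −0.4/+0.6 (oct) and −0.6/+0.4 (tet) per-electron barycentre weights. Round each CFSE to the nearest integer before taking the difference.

-5782

Octahedral (high-spin): t2g^3 e_g^1, CFSE = 3(−0.4) + 1(+0.6) = -0.6Δ₀ = -0.6 × 13695 = -8217 cm⁻¹.
In a tetrahedral site the filling is e^2 t2^2: CFSE(tet) = -0.4Δₜ = -0.4 × (4/9)(13695) = -2435 cm⁻¹.
OSPE = CFSE(oct) − CFSE(tet) = -8217 − (-2435) = -5782 cm⁻¹.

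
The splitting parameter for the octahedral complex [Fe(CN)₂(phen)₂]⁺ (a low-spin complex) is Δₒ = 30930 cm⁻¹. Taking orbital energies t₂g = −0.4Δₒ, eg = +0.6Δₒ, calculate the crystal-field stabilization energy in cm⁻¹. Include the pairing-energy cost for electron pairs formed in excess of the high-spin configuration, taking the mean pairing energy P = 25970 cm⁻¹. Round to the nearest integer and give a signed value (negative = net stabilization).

Ligand charges: 2×(-1) from CN⁻ and 2×(+0) from phen sum to -2; with overall charge +1, Fe is +3.
Group 8 minus oxidation state +3 gives a d⁵ configuration for Fe³⁺.
The d⁵ electrons fill as t₂g⁵ eg⁰.
The orbital stabilization is -2.0Δₒ = -2.0 × 30930 = -61860 cm⁻¹.
High-spin d⁵ would be t₂g³ eg² with 0 pairs; low-spin has 2, so 2 excess pairs cost +2P = +51940 cm⁻¹.
Overall CFSE = -61860 + 51940 = -9920 cm⁻¹.

-9920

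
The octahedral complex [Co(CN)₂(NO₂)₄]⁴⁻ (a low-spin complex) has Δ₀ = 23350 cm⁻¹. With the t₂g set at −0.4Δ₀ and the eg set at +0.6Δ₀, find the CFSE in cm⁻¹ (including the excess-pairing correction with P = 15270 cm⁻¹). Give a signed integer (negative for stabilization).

-26760

Ligand charges: 2×(-1) from CN⁻ and 4×(-1) from NO₂⁻ sum to -6; with overall charge -4, Co is +2.
Co is in group 9, so Co²⁺ is d⁷ (9 − 2 = 7).
Configuration: t₂g⁶ eg¹.
Orbital CFSE = 6(-0.4) + 1(0.6) = -1.8Δ₀ = -1.8 × 23350 = -42030 cm⁻¹.
Pairing penalty: 3 pairs vs 2 in the high-spin reference → 1 extra × P = 15270 cm⁻¹.
Net CFSE = -42030 + 15270 = -26760 cm⁻¹.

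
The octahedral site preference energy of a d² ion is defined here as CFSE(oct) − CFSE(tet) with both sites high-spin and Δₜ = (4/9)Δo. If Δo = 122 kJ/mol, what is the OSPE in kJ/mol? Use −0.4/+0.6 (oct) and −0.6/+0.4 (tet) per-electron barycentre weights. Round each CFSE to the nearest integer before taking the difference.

-33

Octahedral high-spin t₂g² eg⁰: CFSE = -0.8 × 122 = -98 kJ/mol.
Tetrahedral e² t₂⁰ gives -1.2Δₜ = -1.2 × (4/9) × 122 = -65 kJ/mol.
OSPE = -98 − (-65) = -33 kJ/mol.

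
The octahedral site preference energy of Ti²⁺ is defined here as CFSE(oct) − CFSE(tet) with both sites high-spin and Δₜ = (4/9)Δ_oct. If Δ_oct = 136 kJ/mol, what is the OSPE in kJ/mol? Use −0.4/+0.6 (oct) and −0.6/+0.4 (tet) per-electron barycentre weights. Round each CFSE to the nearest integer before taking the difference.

-36

Ti is in group 4, so Ti²⁺ is d² (4 − 2 = 2).
Octahedral (high-spin): t₂g² eg⁰, CFSE = 2(−0.4) + 0(+0.6) = -0.8Δ_oct = -0.8 × 136 = -109 kJ/mol.
Tetrahedral: e² t₂⁰, CFSE = 2(−0.6) + 0(+0.4) = -1.2Δₜ = -1.2 × (4/9) × 136 = -73 kJ/mol.
OSPE = -109 − (-73) = -36 kJ/mol.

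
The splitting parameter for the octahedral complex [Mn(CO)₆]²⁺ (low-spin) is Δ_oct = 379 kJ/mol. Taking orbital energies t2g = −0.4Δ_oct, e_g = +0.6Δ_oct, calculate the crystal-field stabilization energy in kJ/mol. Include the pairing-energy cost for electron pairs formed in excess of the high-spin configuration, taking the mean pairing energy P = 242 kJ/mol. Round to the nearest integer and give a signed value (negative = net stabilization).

CO is neutral, so the +2 overall charge sits on Mn: oxidation state +2.
Mn²⁺: group 7, so d-count = 7 − 2 = 5.
Electron filling gives t2g^5 e_g^0.
The orbital stabilization is -2.0Δ_oct = -2.0 × 379 = -758 kJ/mol.
Relative to high-spin t2g^3 e_g^2 (0 paired), the low-spin configuration has 2 additional pairs, contributing +2 × 242 = +484 kJ/mol.
Net CFSE = -758 + 484 = -274 kJ/mol.

-274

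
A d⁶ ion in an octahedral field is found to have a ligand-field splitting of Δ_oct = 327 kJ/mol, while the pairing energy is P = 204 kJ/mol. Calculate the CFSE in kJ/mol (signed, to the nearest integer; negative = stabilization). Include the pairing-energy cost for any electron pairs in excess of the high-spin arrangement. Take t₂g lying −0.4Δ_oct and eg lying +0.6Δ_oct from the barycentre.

-377

Δ_oct > P, so pairing is preferred: the ground state is low-spin.
Filling d⁶ accordingly: t₂g⁶ eg⁰.
Orbital CFSE = -2.4Δ_oct = -2.4 × 327 = -785 kJ/mol.
Excess pairs vs high-spin: 3 − 1 = 2; pairing cost = +408 kJ/mol.
Net CFSE = -785 + 408 = -377 kJ/mol.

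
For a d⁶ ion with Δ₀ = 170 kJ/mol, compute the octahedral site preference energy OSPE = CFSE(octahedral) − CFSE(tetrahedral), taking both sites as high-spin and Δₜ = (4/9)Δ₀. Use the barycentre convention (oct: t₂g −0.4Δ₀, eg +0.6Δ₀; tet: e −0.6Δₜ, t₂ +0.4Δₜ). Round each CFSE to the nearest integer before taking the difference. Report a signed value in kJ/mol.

-23

Octahedral (high-spin): t2g^4 e_g^2, CFSE = 4(−0.4) + 2(+0.6) = -0.4Δ₀ = -0.4 × 170 = -68 kJ/mol.
Tetrahedral: e^3 t2^3, CFSE = 3(−0.6) + 3(+0.4) = -0.6Δₜ = -0.6 × (4/9) × 170 = -45 kJ/mol.
Subtracting, OSPE = -68 − (-45) = -23 kJ/mol.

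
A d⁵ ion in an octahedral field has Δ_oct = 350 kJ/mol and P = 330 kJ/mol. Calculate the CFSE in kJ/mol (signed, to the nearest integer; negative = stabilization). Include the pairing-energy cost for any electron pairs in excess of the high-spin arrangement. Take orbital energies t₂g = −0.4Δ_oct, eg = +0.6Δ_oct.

-40

Since Δ_oct = 350 kJ/mol > P = 330 kJ/mol, the complex adopts the low-spin configuration.
Configuration: t₂g⁵ eg⁰.
Orbital CFSE = -2.0Δ_oct = -2.0 × 350 = -700 kJ/mol.
Excess pairs vs high-spin: 2 − 0 = 2; pairing cost = +660 kJ/mol.
Net CFSE = -700 + 660 = -40 kJ/mol.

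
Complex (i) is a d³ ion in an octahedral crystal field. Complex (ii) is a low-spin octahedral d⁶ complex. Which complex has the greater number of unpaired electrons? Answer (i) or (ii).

(i): For octahedral d³ the high- and low-spin configurations coincide; t₂g³ eg⁰ → 3 unpaired.
(ii): t2g^6 e_g^0 → 0 unpaired.
So (i) has more unpaired electrons.

(i)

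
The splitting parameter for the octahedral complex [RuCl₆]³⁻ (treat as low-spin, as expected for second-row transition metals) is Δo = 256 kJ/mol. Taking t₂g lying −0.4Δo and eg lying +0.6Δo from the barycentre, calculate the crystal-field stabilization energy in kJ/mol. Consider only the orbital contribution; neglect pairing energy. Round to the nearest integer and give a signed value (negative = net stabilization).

-512

Each Cl⁻ contributes -1; 6 × (-1) = -6. With overall charge -3, Ru is in the +3 oxidation state.
Ru is in group 8, so Ru³⁺ is d⁵ (8 − 3 = 5).
The d⁵ electrons fill as t₂g⁵ eg⁰.
The orbital stabilization is -2.0Δo = -2.0 × 256 = -512 kJ/mol.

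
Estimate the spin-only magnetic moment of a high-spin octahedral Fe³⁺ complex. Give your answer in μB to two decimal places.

Group 8 minus oxidation state +3 gives a d⁵ configuration for Fe³⁺.
Configuration: t2g^3 e_g^2 → 5 unpaired electrons.
μ(spin-only) = √[5(5+2)] = √35 ≈ 5.92 μB.

5.92 μB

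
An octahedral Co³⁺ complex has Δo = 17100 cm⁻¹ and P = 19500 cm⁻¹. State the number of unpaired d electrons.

4

Co is in group 9, so Co³⁺ is d⁶ (9 − 3 = 6).
Here Δo < P (17100 < 19500), so the high-spin state is favoured.
That gives t2g^4 e_g^2.
Unpaired electrons: 4.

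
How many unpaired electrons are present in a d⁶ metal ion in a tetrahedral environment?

4

Tetrahedral splitting is small, so the complex is high-spin.
Configuration: e³ t₂³, giving 4 unpaired electrons.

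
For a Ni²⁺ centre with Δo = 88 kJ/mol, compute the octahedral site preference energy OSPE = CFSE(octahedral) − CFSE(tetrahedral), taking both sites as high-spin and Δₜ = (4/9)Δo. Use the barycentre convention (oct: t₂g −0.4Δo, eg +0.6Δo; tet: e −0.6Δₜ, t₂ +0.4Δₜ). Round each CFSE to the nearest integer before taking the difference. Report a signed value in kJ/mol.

Ni sits in group 10; removing 2 electrons leaves Ni²⁺ with 10 − 2 = 8 d electrons.
In an octahedral site d⁸ (HS) is t₂g⁶ eg², giving CFSE(oct) = -1.2Δo = -106 kJ/mol.
Tetrahedral e⁴ t₂⁴ gives -0.8Δₜ = -0.8 × (4/9) × 88 = -31 kJ/mol.
OSPE = -106 − (-31) = -75 kJ/mol.

-75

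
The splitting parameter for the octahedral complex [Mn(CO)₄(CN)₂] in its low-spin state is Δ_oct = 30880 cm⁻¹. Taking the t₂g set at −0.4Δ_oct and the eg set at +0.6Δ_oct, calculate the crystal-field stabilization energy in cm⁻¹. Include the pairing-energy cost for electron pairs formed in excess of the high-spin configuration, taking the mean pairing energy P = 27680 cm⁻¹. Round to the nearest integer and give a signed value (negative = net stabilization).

Ligand charges: 4×(+0) from CO and 2×(-1) from CN⁻ sum to -2; with overall charge +0, Mn is +2.
Mn is in group 7, so Mn²⁺ is d⁵ (7 − 2 = 5).
Configuration: t₂g⁵ eg⁰.
CFSE(orbital) = 5×(-0.4Δ_oct) + 0×(0.6Δ_oct) = -2.0Δ_oct; with Δ_oct = 30880 cm⁻¹ that is -61760 cm⁻¹.
High-spin d⁵ would be t₂g³ eg² with 0 pairs; low-spin has 2, so 2 excess pairs cost +2P = +55360 cm⁻¹.
Overall CFSE = -61760 + 55360 = -6400 cm⁻¹.

-6400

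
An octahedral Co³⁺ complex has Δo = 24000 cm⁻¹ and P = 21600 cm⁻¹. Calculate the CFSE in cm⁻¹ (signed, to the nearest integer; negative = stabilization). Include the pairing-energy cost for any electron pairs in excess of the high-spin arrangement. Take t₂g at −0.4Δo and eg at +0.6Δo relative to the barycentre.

-14400

Group 9 minus oxidation state +3 gives a d⁶ configuration for Co³⁺.
Here Δo > P (24000 > 21600), so the low-spin state is favoured.
Filling d⁶ accordingly: t₂g⁶ eg⁰.
Orbital CFSE = -2.4Δo = -2.4 × 24000 = -57600 cm⁻¹.
Excess pairs vs high-spin: 3 − 1 = 2; pairing cost = +43200 cm⁻¹.
Net CFSE = -57600 + 43200 = -14400 cm⁻¹.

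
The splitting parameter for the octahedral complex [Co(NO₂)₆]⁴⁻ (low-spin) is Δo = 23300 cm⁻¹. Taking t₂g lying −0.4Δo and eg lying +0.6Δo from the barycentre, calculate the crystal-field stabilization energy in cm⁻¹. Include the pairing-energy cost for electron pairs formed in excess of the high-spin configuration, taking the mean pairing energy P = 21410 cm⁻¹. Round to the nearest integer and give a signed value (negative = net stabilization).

-20530

Each NO₂⁻ contributes -1; 6 × (-1) = -6. With overall charge -4, Co is in the +2 oxidation state.
Co²⁺: group 9, so d-count = 9 − 2 = 7.
Configuration: t₂g⁶ eg¹.
The orbital stabilization is -1.8Δo = -1.8 × 23300 = -41940 cm⁻¹.
High-spin d⁷ would be t₂g⁵ eg² with 2 pairs; low-spin has 3, so 1 excess pair costs +1P = +21410 cm⁻¹.
Net CFSE = -41940 + 21410 = -20530 cm⁻¹.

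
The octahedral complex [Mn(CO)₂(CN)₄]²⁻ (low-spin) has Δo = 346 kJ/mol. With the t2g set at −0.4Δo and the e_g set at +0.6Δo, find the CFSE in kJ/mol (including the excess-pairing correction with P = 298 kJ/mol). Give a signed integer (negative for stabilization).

Ligand charges: 2×(+0) from CO and 4×(-1) from CN⁻ sum to -4; with overall charge -2, Mn is +2.
Mn²⁺: group 7, so d-count = 7 − 2 = 5.
Electron filling gives t2g^5 e_g^0.
CFSE(orbital) = 5×(-0.4Δo) + 0×(0.6Δo) = -2.0Δo; with Δo = 346 kJ/mol that is -692 kJ/mol.
Relative to high-spin t2g^3 e_g^2 (0 paired), the low-spin configuration has 2 additional pairs, contributing +2 × 298 = +596 kJ/mol.
Combining: -692 + 596 = -96 kJ/mol.

-96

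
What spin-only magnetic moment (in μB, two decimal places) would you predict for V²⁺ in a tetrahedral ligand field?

V is in group 5, so V²⁺ is d³ (5 − 2 = 3).
With tetrahedral geometry the complex is necessarily high-spin.
Configuration: e² t₂¹ → 3 unpaired electrons.
μ(spin-only) = √[3(3+2)] = √15 ≈ 3.87 μB.

3.87 μB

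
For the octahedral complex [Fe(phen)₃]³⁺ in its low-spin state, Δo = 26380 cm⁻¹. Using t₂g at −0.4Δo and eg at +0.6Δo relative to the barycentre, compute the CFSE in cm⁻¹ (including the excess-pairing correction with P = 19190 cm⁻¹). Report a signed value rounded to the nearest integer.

phen is neutral, so the +3 overall charge sits on Fe: oxidation state +3.
Fe sits in group 8; removing 3 electrons leaves Fe³⁺ with 8 − 3 = 5 d electrons.
Configuration: t₂g⁵ eg⁰.
The orbital stabilization is -2.0Δo = -2.0 × 26380 = -52760 cm⁻¹.
Relative to high-spin t₂g³ eg² (0 paired), the low-spin configuration has 2 additional pairs, contributing +2 × 19190 = +38380 cm⁻¹.
Combining: -52760 + 38380 = -14380 cm⁻¹.

-14380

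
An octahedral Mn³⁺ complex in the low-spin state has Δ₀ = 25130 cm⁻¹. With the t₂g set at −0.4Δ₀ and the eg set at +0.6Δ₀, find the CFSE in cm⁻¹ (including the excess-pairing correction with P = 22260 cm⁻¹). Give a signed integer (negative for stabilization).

Mn sits in group 7; removing 3 electrons leaves Mn³⁺ with 7 − 3 = 4 d electrons.
Configuration: t₂g⁴ eg⁰.
Orbital CFSE = 4(-0.4) + 0(0.6) = -1.6Δ₀ = -1.6 × 25130 = -40208 cm⁻¹.
Pairing penalty: 1 pair vs 0 in the high-spin reference → 1 extra × P = 22260 cm⁻¹.
Combining: -40208 + 22260 = -17948 cm⁻¹.

-17948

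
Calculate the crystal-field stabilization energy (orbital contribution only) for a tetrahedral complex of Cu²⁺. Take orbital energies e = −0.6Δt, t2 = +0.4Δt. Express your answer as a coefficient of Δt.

-0.4 Δt

Cu²⁺: group 11, so d-count = 11 − 2 = 9.
Tetrahedral fields are weak (Δₜ ≈ 4/9 Δₒ), so electrons fill high-spin.
Configuration: e^4 t2^5.
CFSE = 4(-0.6Δt) + 5(0.4Δt) = -2.4Δt + 2.0Δt = -0.4Δt.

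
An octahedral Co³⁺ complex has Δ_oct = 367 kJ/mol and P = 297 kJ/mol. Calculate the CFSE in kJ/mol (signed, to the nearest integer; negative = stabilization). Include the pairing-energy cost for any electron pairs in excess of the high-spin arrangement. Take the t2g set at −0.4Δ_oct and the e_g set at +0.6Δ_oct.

Group 9 minus oxidation state +3 gives a d⁶ configuration for Co³⁺.
Since Δ_oct = 367 kJ/mol > P = 297 kJ/mol, the complex adopts the low-spin configuration.
Configuration: t2g^6 e_g^0.
Orbital CFSE = -2.4Δ_oct = -2.4 × 367 = -881 kJ/mol.
Excess pairs vs high-spin: 3 − 1 = 2; pairing cost = +594 kJ/mol.
Net CFSE = -881 + 594 = -287 kJ/mol.

-287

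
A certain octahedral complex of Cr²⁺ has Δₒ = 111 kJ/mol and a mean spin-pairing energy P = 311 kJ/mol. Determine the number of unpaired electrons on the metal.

Cr²⁺: group 6, so d-count = 6 − 2 = 4.
Δₒ < P, so pairing is avoided: the ground state is high-spin.
Configuration: t2g^3 e_g^1.
Unpaired electrons: 4.

4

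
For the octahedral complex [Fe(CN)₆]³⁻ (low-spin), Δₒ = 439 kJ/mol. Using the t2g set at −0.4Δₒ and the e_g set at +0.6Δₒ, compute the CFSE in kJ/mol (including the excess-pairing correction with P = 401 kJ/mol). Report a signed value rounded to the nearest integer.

Each CN⁻ contributes -1; 6 × (-1) = -6. With overall charge -3, Fe is in the +3 oxidation state.
Fe is in group 8, so Fe³⁺ is d⁵ (8 − 3 = 5).
The d⁵ electrons fill as t2g^5 e_g^0.
CFSE(orbital) = 5×(-0.4Δₒ) + 0×(0.6Δₒ) = -2.0Δₒ; with Δₒ = 439 kJ/mol that is -878 kJ/mol.
High-spin d⁵ would be t2g^3 e_g^2 with 0 pairs; low-spin has 2, so 2 excess pairs cost +2P = +802 kJ/mol.
Combining: -878 + 802 = -76 kJ/mol.

-76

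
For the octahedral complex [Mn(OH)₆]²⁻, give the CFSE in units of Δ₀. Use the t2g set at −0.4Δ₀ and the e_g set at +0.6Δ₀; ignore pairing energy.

-1.2 Δ₀

Each OH⁻ contributes -1; 6 × (-1) = -6. With overall charge -2, Mn is in the +4 oxidation state.
Mn is in group 7, so Mn⁴⁺ is d³ (7 − 4 = 3).
Configuration: t2g^3 e_g^0.
CFSE = 3(-0.4Δ₀) + 0(0.6Δ₀) = -1.2Δ₀ + 0.0Δ₀ = -1.2Δ₀.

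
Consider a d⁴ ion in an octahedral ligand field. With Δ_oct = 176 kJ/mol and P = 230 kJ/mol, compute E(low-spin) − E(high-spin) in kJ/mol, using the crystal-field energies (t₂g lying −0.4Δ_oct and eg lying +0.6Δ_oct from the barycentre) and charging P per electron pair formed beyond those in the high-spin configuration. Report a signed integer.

High-spin: t₂g³ eg¹, CFSE = -0.6Δ_oct = -106 kJ/mol.
For low-spin the configuration is t₂g⁴ eg⁰: orbital energy -1.6 × 176 = -282 kJ/mol, and 1 additional pair relative to high-spin adds 230 kJ/mol, giving -52 kJ/mol.
The difference is -52 − (-106) = 54 kJ/mol, so high-spin lies lower.

54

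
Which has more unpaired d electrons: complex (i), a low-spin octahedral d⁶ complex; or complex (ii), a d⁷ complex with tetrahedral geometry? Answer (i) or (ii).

(ii)

(i): t₂g⁶ eg⁰ → 0 unpaired.
(ii): With tetrahedral geometry the complex is necessarily high-spin; e⁴ t₂³ → 3 unpaired.
So (ii) has more unpaired electrons.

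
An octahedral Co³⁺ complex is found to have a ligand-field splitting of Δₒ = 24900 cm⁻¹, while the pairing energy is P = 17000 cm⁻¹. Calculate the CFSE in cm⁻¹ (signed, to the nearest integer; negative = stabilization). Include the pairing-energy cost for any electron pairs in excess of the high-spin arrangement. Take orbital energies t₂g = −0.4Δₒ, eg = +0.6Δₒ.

Group 9 minus oxidation state +3 gives a d⁶ configuration for Co³⁺.
Δₒ > P, so pairing is preferred: the ground state is low-spin.
Filling d⁶ accordingly: t₂g⁶ eg⁰.
Orbital CFSE = -2.4Δₒ = -2.4 × 24900 = -59760 cm⁻¹.
Excess pairs vs high-spin: 3 − 1 = 2; pairing cost = +34000 cm⁻¹.
Net CFSE = -59760 + 34000 = -25760 cm⁻¹.

-25760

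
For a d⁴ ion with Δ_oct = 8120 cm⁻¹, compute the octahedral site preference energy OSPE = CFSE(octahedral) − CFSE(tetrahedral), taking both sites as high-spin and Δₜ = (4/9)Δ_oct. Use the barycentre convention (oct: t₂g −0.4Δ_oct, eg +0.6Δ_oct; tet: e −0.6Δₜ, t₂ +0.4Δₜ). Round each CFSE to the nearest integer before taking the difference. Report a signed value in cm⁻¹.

-3428

In an octahedral site d⁴ (HS) is t₂g³ eg¹, giving CFSE(oct) = -0.6Δ_oct = -4872 cm⁻¹.
Tetrahedral: e² t₂², CFSE = 2(−0.6) + 2(+0.4) = -0.4Δₜ = -0.4 × (4/9) × 8120 = -1444 cm⁻¹.
Subtracting, OSPE = -4872 − (-1444) = -3428 cm⁻¹.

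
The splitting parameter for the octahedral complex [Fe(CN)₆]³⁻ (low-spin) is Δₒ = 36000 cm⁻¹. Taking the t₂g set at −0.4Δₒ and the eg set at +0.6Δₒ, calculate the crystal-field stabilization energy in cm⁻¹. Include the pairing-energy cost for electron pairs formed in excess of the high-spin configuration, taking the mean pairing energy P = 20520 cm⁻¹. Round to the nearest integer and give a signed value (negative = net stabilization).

-30960

Each CN⁻ contributes -1; 6 × (-1) = -6. With overall charge -3, Fe is in the +3 oxidation state.
Fe³⁺: group 8, so d-count = 8 − 3 = 5.
The d⁵ electrons fill as t₂g⁵ eg⁰.
Orbital CFSE = 5(-0.4) + 0(0.6) = -2.0Δₒ = -2.0 × 36000 = -72000 cm⁻¹.
High-spin d⁵ would be t₂g³ eg² with 0 pairs; low-spin has 2, so 2 excess pairs cost +2P = +41040 cm⁻¹.
Overall CFSE = -72000 + 41040 = -30960 cm⁻¹.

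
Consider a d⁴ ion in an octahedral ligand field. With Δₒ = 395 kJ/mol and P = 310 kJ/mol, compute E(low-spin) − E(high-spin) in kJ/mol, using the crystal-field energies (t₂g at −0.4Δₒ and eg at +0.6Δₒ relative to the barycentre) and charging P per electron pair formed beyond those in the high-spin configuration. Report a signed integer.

High-spin d⁴ fills as t₂g³ eg¹ with CFSE 3(−0.4) + 1(+0.6) = -0.6Δₒ = -237 kJ/mol.
Low-spin: t₂g⁴ eg⁰, orbital CFSE = -1.6Δₒ = -632 kJ/mol; plus 1 excess pair × P = +310 kJ/mol; total -322 kJ/mol.
E(LS) − E(HS) = -322 − (-237) = -85 kJ/mol.

-85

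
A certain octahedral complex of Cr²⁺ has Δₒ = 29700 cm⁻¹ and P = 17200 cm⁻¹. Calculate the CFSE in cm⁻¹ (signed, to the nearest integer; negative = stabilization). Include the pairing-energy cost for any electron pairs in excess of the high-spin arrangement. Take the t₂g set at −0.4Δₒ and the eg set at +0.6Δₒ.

Cr sits in group 6; removing 2 electrons leaves Cr²⁺ with 6 − 2 = 4 d electrons.
With Δₒ > P the complex is low-spin.
Configuration: t₂g⁴ eg⁰.
Orbital CFSE = -1.6Δₒ = -1.6 × 29700 = -47520 cm⁻¹.
Excess pairs vs high-spin: 1 − 0 = 1; pairing cost = +17200 cm⁻¹.
Net CFSE = -47520 + 17200 = -30320 cm⁻¹.

-30320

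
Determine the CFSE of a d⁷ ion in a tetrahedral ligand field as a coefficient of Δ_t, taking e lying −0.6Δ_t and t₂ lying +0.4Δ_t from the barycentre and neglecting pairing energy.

Tetrahedral splitting is small, so the complex is high-spin.
Configuration: e⁴ t₂³.
CFSE = 4(-0.6Δ_t) + 3(0.4Δ_t) = -2.4Δ_t + 1.2Δ_t = -1.2Δ_t.

-1.2 Δ_t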